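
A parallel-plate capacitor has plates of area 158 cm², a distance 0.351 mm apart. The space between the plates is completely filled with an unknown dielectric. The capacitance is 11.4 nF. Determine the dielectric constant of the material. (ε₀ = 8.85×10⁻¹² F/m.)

κ ≈ 28.6

A = 158 cm² = 1.58×10⁻² m².
κ = Cd/(ε₀A) = 1.14×10⁻⁸ × 3.51×10⁻⁴ / (8.85×10⁻¹² × 1.58×10⁻²) = 28.6.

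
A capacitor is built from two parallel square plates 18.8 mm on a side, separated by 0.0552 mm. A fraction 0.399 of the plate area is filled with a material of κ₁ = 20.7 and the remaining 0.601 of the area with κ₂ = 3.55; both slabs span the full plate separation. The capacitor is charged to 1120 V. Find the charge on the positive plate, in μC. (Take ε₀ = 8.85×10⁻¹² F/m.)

0.660 μC

A = (18.8 mm)² = 3.53×10⁻⁴ m².
Side-by-side slabs ⇒ two capacitors in parallel, each spanning the full gap.
C₁ = κ₁ε₀A₁/d = 20.7 × 8.85×10⁻¹² × 1.41×10⁻⁴ / 5.52×10⁻⁵ = 4.68×10⁻¹⁰ F.
C₂ = κ₂ε₀A₂/d = 3.55 × 8.85×10⁻¹² × 2.12×10⁻⁴ / 5.52×10⁻⁵ = 1.21×10⁻¹⁰ F.
C = C₁ + C₂ = 5.89×10⁻¹⁰ F.
Q = CV = 5.89×10⁻¹⁰ × 1120 = 6.60×10⁻⁷ C.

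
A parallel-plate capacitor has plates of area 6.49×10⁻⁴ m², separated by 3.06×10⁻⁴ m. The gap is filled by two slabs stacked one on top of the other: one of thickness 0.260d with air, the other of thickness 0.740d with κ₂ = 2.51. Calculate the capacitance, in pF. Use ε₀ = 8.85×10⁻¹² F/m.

33.8 pF

Stacked slabs ⇒ two capacitors in series, each with the full plate area.
C₁ = κ₁ε₀A/d₁ = 1.00 × 8.85×10⁻¹² × 6.49×10⁻⁴ / 7.96×10⁻⁵ = 7.22×10⁻¹¹ F.
C₂ = κ₂ε₀A/d₂ = 2.51 × 8.85×10⁻¹² × 6.49×10⁻⁴ / 2.26×10⁻⁴ = 6.37×10⁻¹¹ F.
C = (1/C₁ + 1/C₂)⁻¹ = 3.38×10⁻¹¹ F.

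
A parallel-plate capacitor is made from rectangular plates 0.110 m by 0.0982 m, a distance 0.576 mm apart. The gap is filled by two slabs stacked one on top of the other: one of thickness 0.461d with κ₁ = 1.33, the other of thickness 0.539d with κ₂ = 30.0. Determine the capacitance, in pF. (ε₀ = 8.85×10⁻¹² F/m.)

455 pF

A = 0.110 × 0.0982 m² = 1.08×10⁻² m².
Stacked slabs ⇒ two capacitors in series, each with the full plate area.
C₁ = κ₁ε₀A/d₁ = 1.33 × 8.85×10⁻¹² × 1.08×10⁻² / 2.66×10⁻⁴ = 4.79×10⁻¹⁰ F.
C₂ = κ₂ε₀A/d₂ = 30.0 × 8.85×10⁻¹² × 1.08×10⁻² / 3.10×10⁻⁴ = 9.24×10⁻⁹ F.
C = (1/C₁ + 1/C₂)⁻¹ = 4.55×10⁻¹⁰ F.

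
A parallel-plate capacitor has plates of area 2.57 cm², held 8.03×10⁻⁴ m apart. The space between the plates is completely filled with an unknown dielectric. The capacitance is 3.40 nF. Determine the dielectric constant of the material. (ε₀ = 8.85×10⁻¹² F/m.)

A = 2.57 cm² = 2.57×10⁻⁴ m².
κ = Cd/(ε₀A) = 3.40×10⁻⁹ × 8.03×10⁻⁴ / (8.85×10⁻¹² × 2.57×10⁻⁴) = 1200.

1200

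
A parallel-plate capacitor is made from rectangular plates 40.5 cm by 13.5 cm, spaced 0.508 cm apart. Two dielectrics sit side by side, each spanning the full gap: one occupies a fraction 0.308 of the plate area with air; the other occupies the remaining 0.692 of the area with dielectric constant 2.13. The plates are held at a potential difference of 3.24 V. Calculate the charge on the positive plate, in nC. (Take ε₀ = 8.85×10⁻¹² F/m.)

Q ≈ 0.550 nC

A = 40.5 × 13.5 cm² = 5.47×10⁻² m².
Side-by-side slabs ⇒ two capacitors in parallel, each spanning the full gap.
C₁ = κ₁ε₀A₁/d = 1.00 × 8.85×10⁻¹² × 1.68×10⁻² / 5.08×10⁻³ = 2.93×10⁻¹¹ F.
C₂ = κ₂ε₀A₂/d = 2.13 × 8.85×10⁻¹² × 3.78×10⁻² / 5.08×10⁻³ = 1.40×10⁻¹⁰ F.
C = C₁ + C₂ = 1.70×10⁻¹⁰ F.
Q = CV = 1.70×10⁻¹⁰ × 3.24 = 5.50×10⁻¹⁰ C.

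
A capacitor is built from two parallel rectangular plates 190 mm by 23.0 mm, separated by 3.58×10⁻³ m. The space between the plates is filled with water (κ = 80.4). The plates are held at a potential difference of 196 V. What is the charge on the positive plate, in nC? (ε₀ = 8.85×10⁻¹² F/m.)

170 nC

A = 190 × 23.0 mm² = 4.37×10⁻³ m².
C = κε₀A/d = 80.4 × 8.85×10⁻¹² × 4.37×10⁻³ / 3.58×10⁻³ = 8.69×10⁻¹⁰ F.
Q = CV = 8.69×10⁻¹⁰ × 196 = 1.70×10⁻⁷ C.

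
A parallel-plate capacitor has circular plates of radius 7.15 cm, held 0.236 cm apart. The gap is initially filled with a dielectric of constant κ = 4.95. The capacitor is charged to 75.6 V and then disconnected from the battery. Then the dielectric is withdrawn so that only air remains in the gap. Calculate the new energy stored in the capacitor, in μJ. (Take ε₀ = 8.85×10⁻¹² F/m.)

A = π(7.15 cm)² = 1.61×10⁻² m².
Initially C₁ = κε₀A/d = 4.95 × 8.85×10⁻¹² × 1.61×10⁻² / 2.36×10⁻³ = 2.98×10⁻¹⁰ F.
U₁ = 8.52×10⁻⁷ J.
Isolated ⇒ Q is held fixed. C₂ = 0.202 C₁ and U = Q²/(2C), so U₂/U₁ = C₁/C₂ = 4.95.
U₂ = 4.95 × 8.52×10⁻⁷ = 4.22×10⁻⁶ J.

4.22 μJ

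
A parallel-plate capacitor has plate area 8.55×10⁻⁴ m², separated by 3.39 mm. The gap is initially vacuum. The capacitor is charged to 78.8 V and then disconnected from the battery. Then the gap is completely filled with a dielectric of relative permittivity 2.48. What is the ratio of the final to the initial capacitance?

C = κε₀A/d scales with κ, so C₂/C₁ = κ = 2.48.

2.48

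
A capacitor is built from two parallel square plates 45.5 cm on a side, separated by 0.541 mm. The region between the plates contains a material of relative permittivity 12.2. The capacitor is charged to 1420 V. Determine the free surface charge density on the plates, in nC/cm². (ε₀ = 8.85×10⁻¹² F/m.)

A = (45.5 cm)² = 0.207 m².
C = κε₀A/d = 12.2 × 8.85×10⁻¹² × 0.207 / 5.41×10⁻⁴ = 4.13×10⁻⁸ F.
σ = Q/A = CV/A = 4.13×10⁻⁸ × 1420 / 0.207 = 2.83×10⁻⁴ C/m².

σ ≈ 28.3 nC/cm²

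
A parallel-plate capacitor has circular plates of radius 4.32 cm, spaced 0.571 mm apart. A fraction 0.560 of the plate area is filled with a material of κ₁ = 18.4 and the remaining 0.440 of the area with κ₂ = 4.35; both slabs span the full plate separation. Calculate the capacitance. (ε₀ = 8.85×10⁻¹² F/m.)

A = π(4.32 cm)² = 5.86×10⁻³ m².
Side-by-side slabs ⇒ two capacitors in parallel, each spanning the full gap.
C₁ = κ₁ε₀A₁/d = 18.4 × 8.85×10⁻¹² × 3.28×10⁻³ / 5.71×10⁻⁴ = 9.36×10⁻¹⁰ F.
C₂ = κ₂ε₀A₂/d = 4.35 × 8.85×10⁻¹² × 2.58×10⁻³ / 5.71×10⁻⁴ = 1.74×10⁻¹⁰ F.
C = C₁ + C₂ = 1.11×10⁻⁹ F.

1.11 nF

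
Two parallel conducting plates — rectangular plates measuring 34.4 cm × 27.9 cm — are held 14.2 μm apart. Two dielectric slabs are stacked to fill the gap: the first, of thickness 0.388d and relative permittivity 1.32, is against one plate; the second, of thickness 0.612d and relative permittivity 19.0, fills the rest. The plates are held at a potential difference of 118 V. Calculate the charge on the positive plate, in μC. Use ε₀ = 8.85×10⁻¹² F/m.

A = 34.4 × 27.9 cm² = 9.60×10⁻² m².
Stacked slabs ⇒ two capacitors in series, each with the full plate area.
C₁ = κ₁ε₀A/d₁ = 1.32 × 8.85×10⁻¹² × 9.60×10⁻² / 5.51×10⁻⁶ = 2.03×10⁻⁷ F.
C₂ = κ₂ε₀A/d₂ = 19.0 × 8.85×10⁻¹² × 9.60×10⁻² / 8.69×10⁻⁶ = 1.86×10⁻⁶ F.
C = (1/C₁ + 1/C₂)⁻¹ = 1.83×10⁻⁷ F.
Q = CV = 1.83×10⁻⁷ × 118 = 2.16×10⁻⁵ C.

21.6 μC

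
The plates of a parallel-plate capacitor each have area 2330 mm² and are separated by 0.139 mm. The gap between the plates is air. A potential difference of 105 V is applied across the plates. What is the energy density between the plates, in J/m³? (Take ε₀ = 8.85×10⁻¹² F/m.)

u ≈ 2.53 J/m³

E = V/d = 105 / 1.39×10⁻⁴ = 7.55×10⁵ V/m.
u = ½ε₀E² = ½ × 8.85×10⁻¹² × (7.55×10⁵)² = 2.53 J/m³.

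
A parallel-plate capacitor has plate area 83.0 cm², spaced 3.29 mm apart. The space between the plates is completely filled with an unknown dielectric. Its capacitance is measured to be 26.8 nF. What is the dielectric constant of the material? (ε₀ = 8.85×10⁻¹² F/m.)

1200

A = 83.0 cm² = 8.30×10⁻³ m².
κ = Cd/(ε₀A) = 2.68×10⁻⁸ × 3.29×10⁻³ / (8.85×10⁻¹² × 8.30×10⁻³) = 1200.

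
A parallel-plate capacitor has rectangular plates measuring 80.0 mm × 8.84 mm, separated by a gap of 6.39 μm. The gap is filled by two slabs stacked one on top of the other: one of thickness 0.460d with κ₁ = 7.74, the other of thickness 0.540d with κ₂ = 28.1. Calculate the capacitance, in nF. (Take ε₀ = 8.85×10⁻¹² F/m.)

12.5 nF

A = 80.0 × 8.84 mm² = 7.07×10⁻⁴ m².
Stacked slabs ⇒ two capacitors in series, each with the full plate area.
C₁ = κ₁ε₀A/d₁ = 7.74 × 8.85×10⁻¹² × 7.07×10⁻⁴ / 2.94×10⁻⁶ = 1.65×10⁻⁸ F.
C₂ = κ₂ε₀A/d₂ = 28.1 × 8.85×10⁻¹² × 7.07×10⁻⁴ / 3.45×10⁻⁶ = 5.10×10⁻⁸ F.
C = (1/C₁ + 1/C₂)⁻¹ = 1.25×10⁻⁸ F.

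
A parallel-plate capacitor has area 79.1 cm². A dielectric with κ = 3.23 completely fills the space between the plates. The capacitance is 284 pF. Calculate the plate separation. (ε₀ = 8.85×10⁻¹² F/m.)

A = 79.1 cm² = 7.91×10⁻³ m².
d = κε₀A/C = 3.23 × 8.85×10⁻¹² × 7.91×10⁻³ / 2.84×10⁻¹⁰ = 7.96×10⁻⁴ m.

0.796 mm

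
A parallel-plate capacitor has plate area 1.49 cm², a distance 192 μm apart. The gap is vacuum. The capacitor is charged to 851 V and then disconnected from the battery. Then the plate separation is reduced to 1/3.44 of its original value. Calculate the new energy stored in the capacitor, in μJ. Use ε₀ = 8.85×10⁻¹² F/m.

A = 1.49 cm² = 1.49×10⁻⁴ m².
Initially C₁ = ε₀A/d = 8.85×10⁻¹² × 1.49×10⁻⁴ / 1.92×10⁻⁴ = 6.87×10⁻¹² F.
U₁ = 2.49×10⁻⁶ J.
Isolated ⇒ Q is held fixed. C₂ = 3.44 C₁ and U = Q²/(2C), so U₂/U₁ = C₁/C₂ = 0.291.
U₂ = 0.291 × 2.49×10⁻⁶ = 7.23×10⁻⁷ J.

0.723 μJ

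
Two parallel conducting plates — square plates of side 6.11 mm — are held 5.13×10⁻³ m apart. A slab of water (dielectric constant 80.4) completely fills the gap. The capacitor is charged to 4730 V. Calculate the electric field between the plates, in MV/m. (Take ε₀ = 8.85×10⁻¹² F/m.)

E = V/d = 4730 / 5.13×10⁻³ = 9.22×10⁵ V/m.

0.922 MV/m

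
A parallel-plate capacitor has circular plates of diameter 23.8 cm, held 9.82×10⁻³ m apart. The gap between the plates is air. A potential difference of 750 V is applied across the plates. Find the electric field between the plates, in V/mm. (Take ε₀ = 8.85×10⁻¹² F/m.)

E = V/d = 750 / 9.82×10⁻³ = 7.64×10⁴ V/m.

E ≈ 76.4 V/mm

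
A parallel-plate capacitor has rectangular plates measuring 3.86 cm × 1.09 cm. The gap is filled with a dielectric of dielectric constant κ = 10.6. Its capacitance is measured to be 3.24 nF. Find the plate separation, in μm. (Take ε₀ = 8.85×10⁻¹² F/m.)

A = 3.86 × 1.09 cm² = 4.21×10⁻⁴ m².
d = κε₀A/C = 10.6 × 8.85×10⁻¹² × 4.21×10⁻⁴ / 3.24×10⁻⁹ = 1.22×10⁻⁵ m.

12.2 μm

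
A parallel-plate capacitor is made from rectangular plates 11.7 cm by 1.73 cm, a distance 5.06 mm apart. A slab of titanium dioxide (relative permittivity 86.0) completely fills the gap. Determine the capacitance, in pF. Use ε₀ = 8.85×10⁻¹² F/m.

A = 11.7 × 1.73 cm² = 2.02×10⁻³ m².
C = κε₀A/d = 86.0 × 8.85×10⁻¹² × 2.02×10⁻³ / 5.06×10⁻³ = 3.04×10⁻¹⁰ F.

304 pF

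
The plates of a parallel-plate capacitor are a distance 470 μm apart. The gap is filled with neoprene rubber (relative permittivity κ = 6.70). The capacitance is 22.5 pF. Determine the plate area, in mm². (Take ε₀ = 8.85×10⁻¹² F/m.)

A = Cd/(κε₀) = 2.25×10⁻¹¹ × 4.70×10⁻⁴ / (6.70 × 8.85×10⁻¹²) = 1.78×10⁻⁴ m².

A ≈ 178 mm²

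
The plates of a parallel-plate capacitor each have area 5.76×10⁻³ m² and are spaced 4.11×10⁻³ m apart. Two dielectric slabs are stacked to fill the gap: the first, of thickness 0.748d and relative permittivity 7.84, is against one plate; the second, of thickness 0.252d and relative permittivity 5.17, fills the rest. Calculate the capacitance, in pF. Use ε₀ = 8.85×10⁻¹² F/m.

Stacked slabs ⇒ two capacitors in series, each with the full plate area.
C₁ = κ₁ε₀A/d₁ = 7.84 × 8.85×10⁻¹² × 5.76×10⁻³ / 3.07×10⁻³ = 1.30×10⁻¹⁰ F.
C₂ = κ₂ε₀A/d₂ = 5.17 × 8.85×10⁻¹² × 5.76×10⁻³ / 1.04×10⁻³ = 2.54×10⁻¹⁰ F.
C = (1/C₁ + 1/C₂)⁻¹ = 8.60×10⁻¹¹ F.

C ≈ 86.0 pF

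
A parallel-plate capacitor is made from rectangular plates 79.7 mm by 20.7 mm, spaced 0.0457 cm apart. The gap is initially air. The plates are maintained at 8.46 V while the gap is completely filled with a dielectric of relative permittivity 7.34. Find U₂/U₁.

U₂/U₁ ≈ 7.34

Battery connected ⇒ V is held fixed.
C₂ = 7.34 C₁ and U = ½CV², so U₂/U₁ = C₂/C₁ = 7.34.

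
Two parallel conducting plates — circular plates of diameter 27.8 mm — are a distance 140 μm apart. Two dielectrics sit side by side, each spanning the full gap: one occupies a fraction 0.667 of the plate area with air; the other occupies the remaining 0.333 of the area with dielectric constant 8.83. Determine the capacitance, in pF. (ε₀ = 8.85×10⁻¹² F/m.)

A = π(27.8/2 mm)² = 6.07×10⁻⁴ m².
Side-by-side slabs ⇒ two capacitors in parallel, each spanning the full gap.
C₁ = κ₁ε₀A₁/d = 1.00 × 8.85×10⁻¹² × 4.05×10⁻⁴ / 1.40×10⁻⁴ = 2.56×10⁻¹¹ F.
C₂ = κ₂ε₀A₂/d = 8.83 × 8.85×10⁻¹² × 2.02×10⁻⁴ / 1.40×10⁻⁴ = 1.13×10⁻¹⁰ F.
C = C₁ + C₂ = 1.38×10⁻¹⁰ F.

138 pF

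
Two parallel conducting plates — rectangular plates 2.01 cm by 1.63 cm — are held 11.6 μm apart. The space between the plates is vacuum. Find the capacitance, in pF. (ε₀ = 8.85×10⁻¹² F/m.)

A = 2.01 × 1.63 cm² = 3.28×10⁻⁴ m².
C = ε₀A/d = 8.85×10⁻¹² × 3.28×10⁻⁴ / 1.16×10⁻⁵ = 2.50×10⁻¹⁰ F.

C ≈ 250 pF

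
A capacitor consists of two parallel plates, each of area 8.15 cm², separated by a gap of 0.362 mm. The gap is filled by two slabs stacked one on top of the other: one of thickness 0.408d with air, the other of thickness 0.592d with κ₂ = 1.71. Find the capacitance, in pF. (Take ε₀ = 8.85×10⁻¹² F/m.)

A = 8.15 cm² = 8.15×10⁻⁴ m².
Stacked slabs ⇒ two capacitors in series, each with the full plate area.
C₁ = κ₁ε₀A/d₁ = 1.00 × 8.85×10⁻¹² × 8.15×10⁻⁴ / 1.48×10⁻⁴ = 4.88×10⁻¹¹ F.
C₂ = κ₂ε₀A/d₂ = 1.71 × 8.85×10⁻¹² × 8.15×10⁻⁴ / 2.14×10⁻⁴ = 5.76×10⁻¹¹ F.
C = (1/C₁ + 1/C₂)⁻¹ = 2.64×10⁻¹¹ F.

26.4 pF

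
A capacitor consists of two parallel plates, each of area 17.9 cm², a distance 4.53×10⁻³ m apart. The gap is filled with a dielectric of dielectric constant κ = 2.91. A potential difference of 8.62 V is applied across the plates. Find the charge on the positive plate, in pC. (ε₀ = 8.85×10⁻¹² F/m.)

Q ≈ 87.7 pC

A = 17.9 cm² = 1.79×10⁻³ m².
C = κε₀A/d = 2.91 × 8.85×10⁻¹² × 1.79×10⁻³ / 4.53×10⁻³ = 1.02×10⁻¹¹ F.
Q = CV = 1.02×10⁻¹¹ × 8.62 = 8.77×10⁻¹¹ C.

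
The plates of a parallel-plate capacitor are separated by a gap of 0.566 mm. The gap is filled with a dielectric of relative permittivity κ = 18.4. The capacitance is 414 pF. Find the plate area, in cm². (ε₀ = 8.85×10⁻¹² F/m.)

14.4 cm²

A = Cd/(κε₀) = 4.14×10⁻¹⁰ × 5.66×10⁻⁴ / (18.4 × 8.85×10⁻¹²) = 1.44×10⁻³ m².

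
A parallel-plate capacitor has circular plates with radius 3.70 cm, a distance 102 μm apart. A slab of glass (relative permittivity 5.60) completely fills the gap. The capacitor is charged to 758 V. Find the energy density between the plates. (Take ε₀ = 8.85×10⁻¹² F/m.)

E = V/d = 758 / 1.02×10⁻⁴ = 7.43×10⁶ V/m.
u = ½κε₀E² = ½ × 5.60 × 8.85×10⁻¹² × (7.43×10⁶)² = 1.37×10³ J/m³.

u ≈ 1.37×10⁶ mJ/m³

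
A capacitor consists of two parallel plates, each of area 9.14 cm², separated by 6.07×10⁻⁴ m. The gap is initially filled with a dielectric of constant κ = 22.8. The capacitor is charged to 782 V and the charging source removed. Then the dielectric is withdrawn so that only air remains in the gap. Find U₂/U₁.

Isolated ⇒ Q is held fixed.
C₂ = 0.0439 C₁ and U = Q²/(2C), so U₂/U₁ = C₁/C₂ = 22.8.

22.8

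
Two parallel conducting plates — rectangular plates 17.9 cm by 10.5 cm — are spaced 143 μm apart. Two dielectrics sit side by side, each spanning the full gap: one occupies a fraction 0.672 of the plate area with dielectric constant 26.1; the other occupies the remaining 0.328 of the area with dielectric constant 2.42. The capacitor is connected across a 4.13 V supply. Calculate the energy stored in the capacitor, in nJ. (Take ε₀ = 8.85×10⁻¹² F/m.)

182 nJ

A = 17.9 × 10.5 cm² = 1.88×10⁻² m².
Side-by-side slabs ⇒ two capacitors in parallel, each spanning the full gap.
C₁ = κ₁ε₀A₁/d = 26.1 × 8.85×10⁻¹² × 1.26×10⁻² / 1.43×10⁻⁴ = 2.04×10⁻⁸ F.
C₂ = κ₂ε₀A₂/d = 2.42 × 8.85×10⁻¹² × 6.16×10⁻³ / 1.43×10⁻⁴ = 9.23×10⁻¹⁰ F.
C = C₁ + C₂ = 2.13×10⁻⁸ F.
U = ½CV² = ½ × 2.13×10⁻⁸ × (4.13)² = 1.82×10⁻⁷ J.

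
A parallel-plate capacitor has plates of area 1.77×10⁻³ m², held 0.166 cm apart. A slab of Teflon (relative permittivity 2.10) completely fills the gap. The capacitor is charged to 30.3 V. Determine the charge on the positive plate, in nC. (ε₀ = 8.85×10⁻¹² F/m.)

C = κε₀A/d = 2.10 × 8.85×10⁻¹² × 1.77×10⁻³ / 1.66×10⁻³ = 1.98×10⁻¹¹ F.
Q = CV = 1.98×10⁻¹¹ × 30.3 = 6.00×10⁻¹⁰ C.

0.600 nC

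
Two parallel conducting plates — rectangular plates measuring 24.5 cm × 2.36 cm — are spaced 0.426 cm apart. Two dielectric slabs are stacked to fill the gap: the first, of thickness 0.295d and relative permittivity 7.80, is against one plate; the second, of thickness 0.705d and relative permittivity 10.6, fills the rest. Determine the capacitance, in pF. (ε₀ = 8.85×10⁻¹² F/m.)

A = 24.5 × 2.36 cm² = 5.78×10⁻³ m².
Stacked slabs ⇒ two capacitors in series, each with the full plate area.
C₁ = κ₁ε₀A/d₁ = 7.80 × 8.85×10⁻¹² × 5.78×10⁻³ / 1.26×10⁻³ = 3.18×10⁻¹⁰ F.
C₂ = κ₂ε₀A/d₂ = 10.6 × 8.85×10⁻¹² × 5.78×10⁻³ / 3.00×10⁻³ = 1.81×10⁻¹⁰ F.
C = (1/C₁ + 1/C₂)⁻¹ = 1.15×10⁻¹⁰ F.

C ≈ 115 pF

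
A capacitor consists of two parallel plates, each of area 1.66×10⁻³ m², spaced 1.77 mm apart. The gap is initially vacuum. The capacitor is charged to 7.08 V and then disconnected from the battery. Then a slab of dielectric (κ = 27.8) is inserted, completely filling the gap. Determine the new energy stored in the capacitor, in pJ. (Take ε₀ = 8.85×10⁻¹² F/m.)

7.48 pJ

Initially C₁ = ε₀A/d = 8.85×10⁻¹² × 1.66×10⁻³ / 1.77×10⁻³ = 8.30×10⁻¹² F.
U₁ = 2.08×10⁻¹⁰ J.
Isolated ⇒ Q is held fixed. C₂ = 27.8 C₁ and U = Q²/(2C), so U₂/U₁ = C₁/C₂ = 0.0360.
U₂ = 0.0360 × 2.08×10⁻¹⁰ = 7.48×10⁻¹² J.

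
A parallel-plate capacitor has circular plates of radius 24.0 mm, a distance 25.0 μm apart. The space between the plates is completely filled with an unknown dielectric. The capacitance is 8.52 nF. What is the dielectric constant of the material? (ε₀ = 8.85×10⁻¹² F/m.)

A = π(24.0 mm)² = 1.81×10⁻³ m².
κ = Cd/(ε₀A) = 8.52×10⁻⁹ × 2.50×10⁻⁵ / (8.85×10⁻¹² × 1.81×10⁻³) = 13.3.

κ ≈ 13.3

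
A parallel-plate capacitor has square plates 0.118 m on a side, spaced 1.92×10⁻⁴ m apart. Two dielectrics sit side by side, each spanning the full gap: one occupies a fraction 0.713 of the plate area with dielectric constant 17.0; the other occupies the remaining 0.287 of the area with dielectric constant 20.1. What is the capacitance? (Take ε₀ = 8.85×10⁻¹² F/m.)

11.5 nF

A = (0.118 m)² = 1.39×10⁻² m².
Side-by-side slabs ⇒ two capacitors in parallel, each spanning the full gap.
C₁ = κ₁ε₀A₁/d = 17.0 × 8.85×10⁻¹² × 9.93×10⁻³ / 1.92×10⁻⁴ = 7.78×10⁻⁹ F.
C₂ = κ₂ε₀A₂/d = 20.1 × 8.85×10⁻¹² × 4.00×10⁻³ / 1.92×10⁻⁴ = 3.70×10⁻⁹ F.
C = C₁ + C₂ = 1.15×10⁻⁸ F.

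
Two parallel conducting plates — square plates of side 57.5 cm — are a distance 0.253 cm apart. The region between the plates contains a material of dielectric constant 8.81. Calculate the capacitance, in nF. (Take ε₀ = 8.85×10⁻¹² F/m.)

A = (57.5 cm)² = 0.331 m².
C = κε₀A/d = 8.81 × 8.85×10⁻¹² × 0.331 / 2.53×10⁻³ = 1.02×10⁻⁸ F.

10.2 nF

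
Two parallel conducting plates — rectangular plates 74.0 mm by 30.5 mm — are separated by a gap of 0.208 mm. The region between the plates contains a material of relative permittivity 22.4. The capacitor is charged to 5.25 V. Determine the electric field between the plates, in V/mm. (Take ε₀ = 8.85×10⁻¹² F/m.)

E = V/d = 5.25 / 2.08×10⁻⁴ = 2.52×10⁴ V/m.

25.2 V/mm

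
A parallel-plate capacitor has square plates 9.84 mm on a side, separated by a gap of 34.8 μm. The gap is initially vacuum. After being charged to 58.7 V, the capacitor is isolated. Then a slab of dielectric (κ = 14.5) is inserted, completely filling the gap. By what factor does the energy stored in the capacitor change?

U₂/U₁ ≈ 0.0690

Isolated ⇒ Q is held fixed.
C₂ = 14.5 C₁ and U = Q²/(2C), so U₂/U₁ = C₁/C₂ = 0.0690.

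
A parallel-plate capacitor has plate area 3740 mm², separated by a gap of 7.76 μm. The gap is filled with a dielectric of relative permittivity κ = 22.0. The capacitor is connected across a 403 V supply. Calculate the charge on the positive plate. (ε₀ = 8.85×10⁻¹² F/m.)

A = 3740 mm² = 3.74×10⁻³ m².
C = κε₀A/d = 22.0 × 8.85×10⁻¹² × 3.74×10⁻³ / 7.76×10⁻⁶ = 9.38×10⁻⁸ F.
Q = CV = 9.38×10⁻⁸ × 403 = 3.78×10⁻⁵ C.

Q ≈ 37.8 μC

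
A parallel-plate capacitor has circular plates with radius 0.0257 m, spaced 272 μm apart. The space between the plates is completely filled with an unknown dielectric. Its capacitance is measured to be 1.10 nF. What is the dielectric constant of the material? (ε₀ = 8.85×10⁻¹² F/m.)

A = π(0.0257 m)² = 2.07×10⁻³ m².
κ = Cd/(ε₀A) = 1.10×10⁻⁹ × 2.72×10⁻⁴ / (8.85×10⁻¹² × 2.07×10⁻³) = 16.3.

16.3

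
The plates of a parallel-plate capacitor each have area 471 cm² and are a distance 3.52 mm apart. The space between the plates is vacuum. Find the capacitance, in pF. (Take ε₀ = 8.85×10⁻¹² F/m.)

A = 471 cm² = 4.71×10⁻² m².
C = ε₀A/d = 8.85×10⁻¹² × 4.71×10⁻² / 3.52×10⁻³ = 1.18×10⁻¹⁰ F.

118 pF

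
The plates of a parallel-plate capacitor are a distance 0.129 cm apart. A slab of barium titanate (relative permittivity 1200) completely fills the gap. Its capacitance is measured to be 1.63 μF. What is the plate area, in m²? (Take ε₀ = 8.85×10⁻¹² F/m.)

A ≈ 0.198 m²

A = Cd/(κε₀) = 1.63×10⁻⁶ × 1.29×10⁻³ / (1200 × 8.85×10⁻¹²) = 0.198 m².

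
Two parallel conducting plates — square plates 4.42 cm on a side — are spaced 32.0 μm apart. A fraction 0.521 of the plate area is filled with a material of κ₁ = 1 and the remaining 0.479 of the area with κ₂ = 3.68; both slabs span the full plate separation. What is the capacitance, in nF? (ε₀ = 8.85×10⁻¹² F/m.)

C ≈ 1.23 nF

A = (4.42 cm)² = 1.95×10⁻³ m².
Side-by-side slabs ⇒ two capacitors in parallel, each spanning the full gap.
C₁ = κ₁ε₀A₁/d = 1.00 × 8.85×10⁻¹² × 1.02×10⁻³ / 3.20×10⁻⁵ = 2.81×10⁻¹⁰ F.
C₂ = κ₂ε₀A₂/d = 3.68 × 8.85×10⁻¹² × 9.36×10⁻⁴ / 3.20×10⁻⁵ = 9.52×10⁻¹⁰ F.
C = C₁ + C₂ = 1.23×10⁻⁹ F.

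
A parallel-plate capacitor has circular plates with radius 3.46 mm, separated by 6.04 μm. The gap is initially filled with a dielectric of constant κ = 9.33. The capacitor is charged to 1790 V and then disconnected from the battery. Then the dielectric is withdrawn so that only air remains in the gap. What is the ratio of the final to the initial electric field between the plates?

Isolated ⇒ Q is held fixed.
V₂ = Q/C₂ = V₁/0.107; E = V/d, so E₂/E₁ = (V₂/V₁)(d₁/d₂) = 9.33.

E₂/E₁ ≈ 9.33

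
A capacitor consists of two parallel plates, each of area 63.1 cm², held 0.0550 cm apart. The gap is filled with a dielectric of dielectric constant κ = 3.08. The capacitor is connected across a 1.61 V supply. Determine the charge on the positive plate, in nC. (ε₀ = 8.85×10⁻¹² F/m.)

A = 63.1 cm² = 6.31×10⁻³ m².
C = κε₀A/d = 3.08 × 8.85×10⁻¹² × 6.31×10⁻³ / 5.50×10⁻⁴ = 3.13×10⁻¹⁰ F.
Q = CV = 3.13×10⁻¹⁰ × 1.61 = 5.03×10⁻¹⁰ C.

Q ≈ 0.503 nC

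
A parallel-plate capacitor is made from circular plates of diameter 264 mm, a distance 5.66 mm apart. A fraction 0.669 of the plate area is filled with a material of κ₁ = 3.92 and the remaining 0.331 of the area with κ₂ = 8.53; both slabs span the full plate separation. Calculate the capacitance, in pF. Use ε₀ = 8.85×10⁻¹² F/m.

466 pF

A = π(264/2 mm)² = 5.47×10⁻² m².
Side-by-side slabs ⇒ two capacitors in parallel, each spanning the full gap.
C₁ = κ₁ε₀A₁/d = 3.92 × 8.85×10⁻¹² × 3.66×10⁻² / 5.66×10⁻³ = 2.24×10⁻¹⁰ F.
C₂ = κ₂ε₀A₂/d = 8.53 × 8.85×10⁻¹² × 1.81×10⁻² / 5.66×10⁻³ = 2.42×10⁻¹⁰ F.
C = C₁ + C₂ = 4.66×10⁻¹⁰ F.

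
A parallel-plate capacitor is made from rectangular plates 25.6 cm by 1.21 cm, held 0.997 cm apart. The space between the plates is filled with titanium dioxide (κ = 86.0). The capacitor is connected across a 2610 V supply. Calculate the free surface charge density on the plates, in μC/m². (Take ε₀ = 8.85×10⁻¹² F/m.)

A = 25.6 × 1.21 cm² = 3.10×10⁻³ m².
C = κε₀A/d = 86.0 × 8.85×10⁻¹² × 3.10×10⁻³ / 9.97×10⁻³ = 2.36×10⁻¹⁰ F.
σ = Q/A = CV/A = 2.36×10⁻¹⁰ × 2610 / 3.10×10⁻³ = 1.99×10⁻⁴ C/m².

199 μC/m²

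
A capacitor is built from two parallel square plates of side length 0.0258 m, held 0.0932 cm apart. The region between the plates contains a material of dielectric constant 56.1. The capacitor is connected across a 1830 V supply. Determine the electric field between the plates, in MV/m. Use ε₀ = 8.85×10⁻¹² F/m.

E = V/d = 1830 / 9.32×10⁻⁴ = 1.96×10⁶ V/m.

1.96 MV/m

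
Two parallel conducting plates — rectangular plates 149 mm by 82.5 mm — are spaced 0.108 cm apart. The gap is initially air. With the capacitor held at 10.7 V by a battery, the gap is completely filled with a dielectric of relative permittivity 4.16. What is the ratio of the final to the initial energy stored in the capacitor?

Battery connected ⇒ V is held fixed.
C₂ = 4.16 C₁ and U = ½CV², so U₂/U₁ = C₂/C₁ = 4.16.

U₂/U₁ ≈ 4.16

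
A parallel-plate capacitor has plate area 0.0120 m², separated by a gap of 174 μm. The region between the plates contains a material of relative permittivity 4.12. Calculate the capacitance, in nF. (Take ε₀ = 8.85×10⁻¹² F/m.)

2.51 nF

C = κε₀A/d = 4.12 × 8.85×10⁻¹² × 1.20×10⁻² / 1.74×10⁻⁴ = 2.51×10⁻⁹ F.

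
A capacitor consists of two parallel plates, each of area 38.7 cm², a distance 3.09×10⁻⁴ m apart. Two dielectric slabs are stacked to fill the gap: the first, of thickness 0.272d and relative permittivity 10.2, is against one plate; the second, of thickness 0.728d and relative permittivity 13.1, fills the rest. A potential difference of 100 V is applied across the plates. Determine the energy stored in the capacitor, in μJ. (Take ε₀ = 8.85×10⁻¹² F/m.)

U ≈ 6.74 μJ

A = 38.7 cm² = 3.87×10⁻³ m².
Stacked slabs ⇒ two capacitors in series, each with the full plate area.
C₁ = κ₁ε₀A/d₁ = 10.2 × 8.85×10⁻¹² × 3.87×10⁻³ / 8.40×10⁻⁵ = 4.16×10⁻⁹ F.
C₂ = κ₂ε₀A/d₂ = 13.1 × 8.85×10⁻¹² × 3.87×10⁻³ / 2.25×10⁻⁴ = 1.99×10⁻⁹ F.
C = (1/C₁ + 1/C₂)⁻¹ = 1.35×10⁻⁹ F.
U = ½CV² = ½ × 1.35×10⁻⁹ × (100)² = 6.74×10⁻⁶ J.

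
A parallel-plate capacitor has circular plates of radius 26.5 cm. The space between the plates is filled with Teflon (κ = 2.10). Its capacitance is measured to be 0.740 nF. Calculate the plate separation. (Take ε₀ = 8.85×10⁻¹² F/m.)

d ≈ 5.54 mm

A = π(26.5 cm)² = 0.221 m².
d = κε₀A/C = 2.10 × 8.85×10⁻¹² × 0.221 / 7.40×10⁻¹⁰ = 5.54×10⁻³ m.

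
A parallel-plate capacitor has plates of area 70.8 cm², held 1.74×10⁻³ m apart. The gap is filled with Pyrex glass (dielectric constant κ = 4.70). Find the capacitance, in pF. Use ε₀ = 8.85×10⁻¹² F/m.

A = 70.8 cm² = 7.08×10⁻³ m².
C = κε₀A/d = 4.70 × 8.85×10⁻¹² × 7.08×10⁻³ / 1.74×10⁻³ = 1.69×10⁻¹⁰ F.

169 pF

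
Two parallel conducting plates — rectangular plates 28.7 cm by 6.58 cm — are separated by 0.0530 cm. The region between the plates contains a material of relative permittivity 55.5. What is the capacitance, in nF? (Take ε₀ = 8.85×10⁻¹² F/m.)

C ≈ 17.5 nF

A = 28.7 × 6.58 cm² = 1.89×10⁻² m².
C = κε₀A/d = 55.5 × 8.85×10⁻¹² × 1.89×10⁻² / 5.30×10⁻⁴ = 1.75×10⁻⁸ F.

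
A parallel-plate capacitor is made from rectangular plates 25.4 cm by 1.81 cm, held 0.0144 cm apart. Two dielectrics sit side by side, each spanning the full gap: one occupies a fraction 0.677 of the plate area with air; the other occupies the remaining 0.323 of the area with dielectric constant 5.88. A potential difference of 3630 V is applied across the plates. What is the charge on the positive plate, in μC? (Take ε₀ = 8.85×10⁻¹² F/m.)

A = 25.4 × 1.81 cm² = 4.60×10⁻³ m².
Side-by-side slabs ⇒ two capacitors in parallel, each spanning the full gap.
C₁ = κ₁ε₀A₁/d = 1.00 × 8.85×10⁻¹² × 3.11×10⁻³ / 1.44×10⁻⁴ = 1.91×10⁻¹⁰ F.
C₂ = κ₂ε₀A₂/d = 5.88 × 8.85×10⁻¹² × 1.48×10⁻³ / 1.44×10⁻⁴ = 5.37×10⁻¹⁰ F.
C = C₁ + C₂ = 7.28×10⁻¹⁰ F.
Q = CV = 7.28×10⁻¹⁰ × 3630 = 2.64×10⁻⁶ C.

2.64 μC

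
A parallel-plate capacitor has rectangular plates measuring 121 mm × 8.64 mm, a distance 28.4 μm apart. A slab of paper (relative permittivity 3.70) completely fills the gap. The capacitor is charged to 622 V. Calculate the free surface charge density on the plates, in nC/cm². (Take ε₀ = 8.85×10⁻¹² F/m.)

σ ≈ 71.7 nC/cm²

A = 121 × 8.64 mm² = 1.05×10⁻³ m².
C = κε₀A/d = 3.70 × 8.85×10⁻¹² × 1.05×10⁻³ / 2.84×10⁻⁵ = 1.21×10⁻⁹ F.
σ = Q/A = CV/A = 1.21×10⁻⁹ × 622 / 1.05×10⁻³ = 7.17×10⁻⁴ C/m².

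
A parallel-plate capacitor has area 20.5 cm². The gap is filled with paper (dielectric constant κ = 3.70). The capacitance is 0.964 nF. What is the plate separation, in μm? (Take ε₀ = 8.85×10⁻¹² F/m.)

69.6 μm

A = 20.5 cm² = 2.05×10⁻³ m².
d = κε₀A/C = 3.70 × 8.85×10⁻¹² × 2.05×10⁻³ / 9.64×10⁻¹⁰ = 6.96×10⁻⁵ m.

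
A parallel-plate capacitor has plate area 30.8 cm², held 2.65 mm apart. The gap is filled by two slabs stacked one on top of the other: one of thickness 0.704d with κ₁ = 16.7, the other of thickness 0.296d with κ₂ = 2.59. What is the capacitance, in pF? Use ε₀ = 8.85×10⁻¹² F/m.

A = 30.8 cm² = 3.08×10⁻³ m².
Stacked slabs ⇒ two capacitors in series, each with the full plate area.
C₁ = κ₁ε₀A/d₁ = 16.7 × 8.85×10⁻¹² × 3.08×10⁻³ / 1.87×10⁻³ = 2.44×10⁻¹⁰ F.
C₂ = κ₂ε₀A/d₂ = 2.59 × 8.85×10⁻¹² × 3.08×10⁻³ / 7.84×10⁻⁴ = 9.00×10⁻¹¹ F.
C = (1/C₁ + 1/C₂)⁻¹ = 6.58×10⁻¹¹ F.

C ≈ 65.8 pF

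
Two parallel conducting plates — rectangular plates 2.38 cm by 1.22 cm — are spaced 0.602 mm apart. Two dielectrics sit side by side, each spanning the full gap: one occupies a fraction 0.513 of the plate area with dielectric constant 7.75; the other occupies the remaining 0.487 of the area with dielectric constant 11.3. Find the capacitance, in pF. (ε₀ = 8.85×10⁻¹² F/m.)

C ≈ 40.5 pF

A = 2.38 × 1.22 cm² = 2.90×10⁻⁴ m².
Side-by-side slabs ⇒ two capacitors in parallel, each spanning the full gap.
C₁ = κ₁ε₀A₁/d = 7.75 × 8.85×10⁻¹² × 1.49×10⁻⁴ / 6.02×10⁻⁴ = 1.70×10⁻¹¹ F.
C₂ = κ₂ε₀A₂/d = 11.3 × 8.85×10⁻¹² × 1.41×10⁻⁴ / 6.02×10⁻⁴ = 2.35×10⁻¹¹ F.
C = C₁ + C₂ = 4.05×10⁻¹¹ F.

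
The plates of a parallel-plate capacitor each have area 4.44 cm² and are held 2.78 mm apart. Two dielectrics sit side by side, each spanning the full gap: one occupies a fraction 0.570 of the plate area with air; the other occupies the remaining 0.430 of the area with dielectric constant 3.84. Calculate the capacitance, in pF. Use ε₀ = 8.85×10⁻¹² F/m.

A = 4.44 cm² = 4.44×10⁻⁴ m².
Side-by-side slabs ⇒ two capacitors in parallel, each spanning the full gap.
C₁ = κ₁ε₀A₁/d = 1.00 × 8.85×10⁻¹² × 2.53×10⁻⁴ / 2.78×10⁻³ = 8.06×10⁻¹³ F.
C₂ = κ₂ε₀A₂/d = 3.84 × 8.85×10⁻¹² × 1.91×10⁻⁴ / 2.78×10⁻³ = 2.33×10⁻¹² F.
C = C₁ + C₂ = 3.14×10⁻¹² F.

C ≈ 3.14 pF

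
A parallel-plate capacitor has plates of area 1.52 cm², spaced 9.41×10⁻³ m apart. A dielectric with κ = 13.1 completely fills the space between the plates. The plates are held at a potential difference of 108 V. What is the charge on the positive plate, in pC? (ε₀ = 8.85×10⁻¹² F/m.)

A = 1.52 cm² = 1.52×10⁻⁴ m².
C = κε₀A/d = 13.1 × 8.85×10⁻¹² × 1.52×10⁻⁴ / 9.41×10⁻³ = 1.87×10⁻¹² F.
Q = CV = 1.87×10⁻¹² × 108 = 2.02×10⁻¹⁰ C.

Q ≈ 202 pC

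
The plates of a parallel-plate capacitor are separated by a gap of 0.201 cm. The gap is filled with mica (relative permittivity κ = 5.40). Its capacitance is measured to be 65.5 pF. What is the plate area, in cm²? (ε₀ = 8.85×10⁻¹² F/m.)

A ≈ 27.5 cm²

A = Cd/(κε₀) = 6.55×10⁻¹¹ × 2.01×10⁻³ / (5.40 × 8.85×10⁻¹²) = 2.75×10⁻³ m².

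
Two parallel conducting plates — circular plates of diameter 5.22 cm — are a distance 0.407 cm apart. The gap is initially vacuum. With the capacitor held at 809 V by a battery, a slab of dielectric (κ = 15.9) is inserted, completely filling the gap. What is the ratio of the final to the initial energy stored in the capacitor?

Battery connected ⇒ V is held fixed.
C₂ = 15.9 C₁ and U = ½CV², so U₂/U₁ = C₂/C₁ = 15.9.

U₂/U₁ ≈ 15.9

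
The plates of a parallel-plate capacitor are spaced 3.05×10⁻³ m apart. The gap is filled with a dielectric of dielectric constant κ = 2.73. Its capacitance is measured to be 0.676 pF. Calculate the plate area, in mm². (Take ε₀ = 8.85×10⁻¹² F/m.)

85.3 mm²

A = Cd/(κε₀) = 6.76×10⁻¹³ × 3.05×10⁻³ / (2.73 × 8.85×10⁻¹²) = 8.53×10⁻⁵ m².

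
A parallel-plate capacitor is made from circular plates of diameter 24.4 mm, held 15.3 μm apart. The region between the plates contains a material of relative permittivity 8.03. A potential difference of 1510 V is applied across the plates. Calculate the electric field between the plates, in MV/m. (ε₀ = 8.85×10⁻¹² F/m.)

98.7 MV/m

E = V/d = 1510 / 1.53×10⁻⁵ = 9.87×10⁷ V/m.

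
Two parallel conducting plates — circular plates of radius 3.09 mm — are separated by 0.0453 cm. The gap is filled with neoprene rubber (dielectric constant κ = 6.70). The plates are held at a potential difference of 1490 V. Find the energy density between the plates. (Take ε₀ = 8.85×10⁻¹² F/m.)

E = V/d = 1490 / 4.53×10⁻⁴ = 3.29×10⁶ V/m.
u = ½κε₀E² = ½ × 6.70 × 8.85×10⁻¹² × (3.29×10⁶)² = 3.21×10² J/m³.

u ≈ 321 J/m³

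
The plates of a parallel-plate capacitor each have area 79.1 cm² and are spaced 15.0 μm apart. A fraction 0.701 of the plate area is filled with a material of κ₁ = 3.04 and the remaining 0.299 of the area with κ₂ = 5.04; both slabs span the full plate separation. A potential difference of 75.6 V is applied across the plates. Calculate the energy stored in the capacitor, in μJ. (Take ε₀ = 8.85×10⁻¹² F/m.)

A = 79.1 cm² = 7.91×10⁻³ m².
Side-by-side slabs ⇒ two capacitors in parallel, each spanning the full gap.
C₁ = κ₁ε₀A₁/d = 3.04 × 8.85×10⁻¹² × 5.54×10⁻³ / 1.50×10⁻⁵ = 9.95×10⁻⁹ F.
C₂ = κ₂ε₀A₂/d = 5.04 × 8.85×10⁻¹² × 2.37×10⁻³ / 1.50×10⁻⁵ = 7.03×10⁻⁹ F.
C = C₁ + C₂ = 1.70×10⁻⁸ F.
U = ½CV² = ½ × 1.70×10⁻⁸ × (75.6)² = 4.85×10⁻⁵ J.

U ≈ 48.5 μJ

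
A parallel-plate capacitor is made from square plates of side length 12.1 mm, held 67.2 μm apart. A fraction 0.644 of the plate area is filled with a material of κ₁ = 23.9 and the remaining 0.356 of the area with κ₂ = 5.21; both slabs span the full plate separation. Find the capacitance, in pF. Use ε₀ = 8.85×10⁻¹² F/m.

A = (12.1 mm)² = 1.46×10⁻⁴ m².
Side-by-side slabs ⇒ two capacitors in parallel, each spanning the full gap.
C₁ = κ₁ε₀A₁/d = 23.9 × 8.85×10⁻¹² × 9.43×10⁻⁵ / 6.72×10⁻⁵ = 2.97×10⁻¹⁰ F.
C₂ = κ₂ε₀A₂/d = 5.21 × 8.85×10⁻¹² × 5.21×10⁻⁵ / 6.72×10⁻⁵ = 3.58×10⁻¹¹ F.
C = C₁ + C₂ = 3.33×10⁻¹⁰ F.

333 pF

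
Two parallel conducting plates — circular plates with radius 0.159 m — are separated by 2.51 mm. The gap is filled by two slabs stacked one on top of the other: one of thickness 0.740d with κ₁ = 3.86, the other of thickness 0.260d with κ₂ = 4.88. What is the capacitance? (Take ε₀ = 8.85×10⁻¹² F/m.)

C ≈ 1.14 nF

A = π(0.159 m)² = 7.94×10⁻² m².
Stacked slabs ⇒ two capacitors in series, each with the full plate area.
C₁ = κ₁ε₀A/d₁ = 3.86 × 8.85×10⁻¹² × 7.94×10⁻² / 1.86×10⁻³ = 1.46×10⁻⁹ F.
C₂ = κ₂ε₀A/d₂ = 4.88 × 8.85×10⁻¹² × 7.94×10⁻² / 6.53×10⁻⁴ = 5.26×10⁻⁹ F.
C = (1/C₁ + 1/C₂)⁻¹ = 1.14×10⁻⁹ F.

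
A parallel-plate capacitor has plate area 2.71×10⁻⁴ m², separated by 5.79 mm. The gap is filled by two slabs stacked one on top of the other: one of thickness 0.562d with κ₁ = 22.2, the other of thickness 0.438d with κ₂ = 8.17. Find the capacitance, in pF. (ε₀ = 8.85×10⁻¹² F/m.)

Stacked slabs ⇒ two capacitors in series, each with the full plate area.
C₁ = κ₁ε₀A/d₁ = 22.2 × 8.85×10⁻¹² × 2.71×10⁻⁴ / 3.25×10⁻³ = 1.64×10⁻¹¹ F.
C₂ = κ₂ε₀A/d₂ = 8.17 × 8.85×10⁻¹² × 2.71×10⁻⁴ / 2.54×10⁻³ = 7.73×10⁻¹² F.
C = (1/C₁ + 1/C₂)⁻¹ = 5.25×10⁻¹² F.

5.25 pF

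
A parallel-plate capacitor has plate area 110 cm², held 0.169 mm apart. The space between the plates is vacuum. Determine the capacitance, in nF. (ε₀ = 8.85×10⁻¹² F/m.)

C ≈ 0.576 nF

A = 110 cm² = 1.10×10⁻² m².
C = ε₀A/d = 8.85×10⁻¹² × 1.10×10⁻² / 1.69×10⁻⁴ = 5.76×10⁻¹⁰ F.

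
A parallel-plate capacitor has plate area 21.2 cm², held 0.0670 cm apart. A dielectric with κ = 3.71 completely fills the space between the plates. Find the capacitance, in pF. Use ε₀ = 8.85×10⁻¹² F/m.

A = 21.2 cm² = 2.12×10⁻³ m².
C = κε₀A/d = 3.71 × 8.85×10⁻¹² × 2.12×10⁻³ / 6.70×10⁻⁴ = 1.04×10⁻¹⁰ F.

C ≈ 104 pF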